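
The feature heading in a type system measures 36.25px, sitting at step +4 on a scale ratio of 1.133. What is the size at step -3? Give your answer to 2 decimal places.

15.13px

36.25 ÷ 1.133⁷ = 36.25 ÷ 2.39668 ≈ 15.125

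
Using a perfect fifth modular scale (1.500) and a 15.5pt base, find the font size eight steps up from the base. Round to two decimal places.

397.25pt

15.5 × 1.500⁸ = 15.5 × 25.62891 ≈ 397.25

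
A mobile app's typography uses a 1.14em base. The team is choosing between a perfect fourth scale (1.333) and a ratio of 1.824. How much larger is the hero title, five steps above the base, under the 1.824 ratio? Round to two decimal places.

Perfect fourth: 1.14 × 1.333⁵ = 4.7979em
At 1.824: 1.14 × 1.824⁵ = 23.0160em
Difference: 23.0160 − 4.7979 = 18.2181em

18.22em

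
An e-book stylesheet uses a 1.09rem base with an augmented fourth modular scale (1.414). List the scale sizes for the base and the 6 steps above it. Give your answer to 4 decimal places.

Step 0: 1.09rem
Step 1: 1.09 × 1.414 = 1.5413
Step 2: 1.09 × 1.414² = 2.1793
Step 3: 1.09 × 1.414³ = 3.0816
Step 4: 1.09 × 1.414⁴ = 4.3574
Step 5: 1.09 × 1.414⁵ = 6.1613
Step 6: 1.09 × 1.414⁶ = 8.7121

1.0900rem, 1.5413rem, 2.1793rem, 3.0816rem, 4.3574rem, 6.1613rem, 8.7121rem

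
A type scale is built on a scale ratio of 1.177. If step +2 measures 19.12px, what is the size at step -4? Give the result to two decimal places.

7.19px

The gap is -4 − (2) = -6 steps, so the factor is 1.177^-6.
19.12 ÷ 1.177⁶ = 19.12 ÷ 2.65864 ≈ 7.192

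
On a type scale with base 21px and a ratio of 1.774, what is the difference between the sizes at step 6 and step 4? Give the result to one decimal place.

Step 4: 21.0 × 1.774⁴ = 207.986px
Step 6: 21.0 × 1.774⁶ = 654.547px
Difference: 654.547 − 207.986 = 446.561px

446.6px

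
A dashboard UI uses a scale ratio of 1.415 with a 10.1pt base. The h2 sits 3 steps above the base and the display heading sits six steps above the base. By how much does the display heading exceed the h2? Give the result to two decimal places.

Step 3: 10.1 × 1.415³ = 28.6148pt
Step 6: 10.1 × 1.415⁶ = 81.0700pt
Difference: 81.0700 − 28.6148 = 52.4552pt

52.46pt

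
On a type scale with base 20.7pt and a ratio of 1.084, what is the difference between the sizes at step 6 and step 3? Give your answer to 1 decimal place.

7.2pt

Step 3: 20.7 × 1.084³ = 26.367pt
Step 6: 20.7 × 1.084⁶ = 33.585pt
Difference: 33.585 − 26.367 = 7.218pt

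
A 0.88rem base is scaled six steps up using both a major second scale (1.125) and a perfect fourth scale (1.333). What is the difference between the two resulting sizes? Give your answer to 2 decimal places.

Major second: 0.88 × 1.125⁶ = 1.7840rem
Perfect fourth: 0.88 × 1.333⁶ = 4.9370rem
Difference: 4.9370 − 1.7840 = 3.1530rem

3.15rem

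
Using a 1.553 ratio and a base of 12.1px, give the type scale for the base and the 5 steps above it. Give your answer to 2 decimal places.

Step 0: 12.1px
Step 1: 12.1 × 1.553 = 18.79
Step 2: 12.1 × 1.553² = 29.18
Step 3: 12.1 × 1.553³ = 45.32
Step 4: 12.1 × 1.553⁴ = 70.38
Step 5: 12.1 × 1.553⁵ = 109.31

12.10px, 18.79px, 29.18px, 45.32px, 70.38px, 109.31px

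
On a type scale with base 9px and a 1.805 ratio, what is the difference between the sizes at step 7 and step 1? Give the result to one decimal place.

Step 1: 9.0 × 1.805 = 16.245px
Step 7: 9.0 × 1.805⁷ = 561.802px
Difference: 561.802 − 16.245 = 545.557px

545.6px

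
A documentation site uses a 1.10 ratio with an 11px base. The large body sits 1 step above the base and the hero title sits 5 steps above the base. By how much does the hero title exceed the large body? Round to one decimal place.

5.6px

Step 1: 11.0 × 1.10 = 12.100px
Step 5: 11.0 × 1.10⁵ = 17.716px
Difference: 17.716 − 12.100 = 5.616px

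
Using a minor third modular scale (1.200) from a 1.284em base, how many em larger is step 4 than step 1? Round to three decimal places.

1.122em

Step 1: 1.284 × 1.200 = 1.54080em
Step 4: 1.284 × 1.200⁴ = 2.66250em
Difference: 2.66250 − 1.54080 = 1.12170em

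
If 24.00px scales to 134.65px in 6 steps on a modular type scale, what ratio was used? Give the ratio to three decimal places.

The ratio satisfies 24.00 × r⁶ = 134.65, so r = (134.65 / 24.00)^(1/6).
r = 5.6104^(1/6) ≈ 1.3330

1.333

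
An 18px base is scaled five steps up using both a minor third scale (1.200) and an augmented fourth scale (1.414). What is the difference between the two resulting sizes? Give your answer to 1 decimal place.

57.0px

Minor third: 18.0 × 1.200⁵ = 44.790px
Augmented fourth: 18.0 × 1.414⁵ = 101.747px
Difference: 101.747 − 44.790 = 56.957px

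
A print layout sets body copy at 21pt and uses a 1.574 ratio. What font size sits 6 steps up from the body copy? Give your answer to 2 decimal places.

Each step on a modular scale multiplies by the ratio, so the size n steps from the base is base × ratioⁿ.
21.0 × 1.574⁶ = 21.0 × 15.20647 ≈ 319.34

319.34pt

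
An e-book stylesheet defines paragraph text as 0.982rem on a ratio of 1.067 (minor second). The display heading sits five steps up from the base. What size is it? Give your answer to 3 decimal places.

A modular type scale is a geometric sequence: sizeₙ = base × rⁿ.
0.982 × 1.067⁵ = 0.982 × 1.38300 ≈ 1.358

1.358rem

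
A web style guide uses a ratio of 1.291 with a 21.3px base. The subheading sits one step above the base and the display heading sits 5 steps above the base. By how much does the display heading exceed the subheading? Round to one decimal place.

48.9px

Step 1: 21.3 × 1.291 = 27.498px
Step 5: 21.3 × 1.291⁵ = 76.385px
Difference: 76.385 − 27.498 = 48.887px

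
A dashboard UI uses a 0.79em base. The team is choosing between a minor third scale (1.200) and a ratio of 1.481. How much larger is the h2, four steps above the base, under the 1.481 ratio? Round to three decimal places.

2.162em

Minor third: 0.79 × 1.200⁴ = 1.63814em
At 1.481: 0.79 × 1.481⁴ = 3.80056em
Difference: 3.80056 − 1.63814 = 2.16242em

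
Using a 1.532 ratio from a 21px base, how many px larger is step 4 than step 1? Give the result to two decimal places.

Step 1: 21.0 × 1.532 = 32.1720px
Step 4: 21.0 × 1.532⁴ = 115.6790px
Difference: 115.6790 − 32.1720 = 83.5070px

83.51px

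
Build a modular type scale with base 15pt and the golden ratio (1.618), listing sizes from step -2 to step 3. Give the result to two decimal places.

5.73pt, 9.27pt, 15.00pt, 24.27pt, 39.27pt, 63.54pt

Step -2: 15.0 ÷ 1.618² = 5.73
Step -1: 15.0 ÷ 1.618 = 9.27
Step 0: 15pt
Step 1: 15.0 × 1.618 = 24.27
Step 2: 15.0 × 1.618² = 39.27
Step 3: 15.0 × 1.618³ = 63.54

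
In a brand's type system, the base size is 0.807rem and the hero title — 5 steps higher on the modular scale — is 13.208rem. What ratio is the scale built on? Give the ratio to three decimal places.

The ratio satisfies 0.807 × r⁵ = 13.208, so r = (13.208 / 0.807)^(1/5).
r = 16.3668^(1/5) ≈ 1.7490

1.749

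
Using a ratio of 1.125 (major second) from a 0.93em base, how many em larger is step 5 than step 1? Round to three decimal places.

0.630em

Step 1: 0.93 × 1.125 = 1.04625em
Step 5: 0.93 × 1.125⁵ = 1.67589em
Difference: 1.67589 − 1.04625 = 0.62964em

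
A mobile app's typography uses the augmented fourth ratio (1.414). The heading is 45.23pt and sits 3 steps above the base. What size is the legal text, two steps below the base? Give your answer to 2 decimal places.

8.00pt

45.23 ÷ 1.414⁵ = 45.23 ÷ 5.65258 ≈ 8.002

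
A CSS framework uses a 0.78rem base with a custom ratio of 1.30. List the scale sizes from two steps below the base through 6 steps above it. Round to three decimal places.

Step -2: 0.78 ÷ 1.30² = 0.462
Step -1: 0.78 ÷ 1.30 = 0.600
Step 0: 0.78rem
Step 1: 0.78 × 1.30 = 1.014
Step 2: 0.78 × 1.30² = 1.318
Step 3: 0.78 × 1.30³ = 1.714
Step 4: 0.78 × 1.30⁴ = 2.228
Step 5: 0.78 × 1.30⁵ = 2.896
Step 6: 0.78 × 1.30⁶ = 3.765

0.462rem, 0.600rem, 0.780rem, 1.014rem, 1.318rem, 1.714rem, 2.228rem, 2.896rem, 3.765rem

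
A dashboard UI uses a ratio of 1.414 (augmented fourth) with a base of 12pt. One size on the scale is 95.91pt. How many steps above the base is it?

6

1.414ⁿ = 95.91 / 12 = 7.9925
n = ln(7.9925) / ln(1.414) = 2.0785 / 0.3464 ≈ 6.00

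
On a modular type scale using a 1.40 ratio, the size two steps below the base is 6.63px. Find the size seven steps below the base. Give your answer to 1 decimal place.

1.2px

6.63 ÷ 1.40⁵ = 6.63 ÷ 5.37824 ≈ 1.233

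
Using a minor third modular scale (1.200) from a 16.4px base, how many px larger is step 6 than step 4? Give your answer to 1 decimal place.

15.0px

Step 4: 16.4 × 1.200⁴ = 34.007px
Step 6: 16.4 × 1.200⁶ = 48.970px
Difference: 48.970 − 34.007 = 14.963px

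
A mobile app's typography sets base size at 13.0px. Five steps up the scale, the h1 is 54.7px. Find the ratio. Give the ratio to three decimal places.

1.333

The ratio satisfies 13.0 × r⁵ = 54.7, so r = (54.7 / 13.0)^(1/5).
r = 4.2077^(1/5) ≈ 1.3329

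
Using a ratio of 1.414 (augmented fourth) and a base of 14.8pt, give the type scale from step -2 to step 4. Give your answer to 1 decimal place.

7.4pt, 10.5pt, 14.8pt, 20.9pt, 29.6pt, 41.8pt, 59.2pt

Step -2: 14.8 ÷ 1.414² = 7.4
Step -1: 14.8 ÷ 1.414 = 10.5
Step 0: 14.8pt
Step 1: 14.8 × 1.414 = 20.9
Step 2: 14.8 × 1.414² = 29.6
Step 3: 14.8 × 1.414³ = 41.8
Step 4: 14.8 × 1.414⁴ = 59.2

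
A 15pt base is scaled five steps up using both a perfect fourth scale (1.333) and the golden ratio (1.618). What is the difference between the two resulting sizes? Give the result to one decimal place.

Perfect fourth: 15.0 × 1.333⁵ = 63.131pt
Golden ratio: 15.0 × 1.618⁵ = 166.335pt
Difference: 166.335 − 63.131 = 103.204pt

103.2pt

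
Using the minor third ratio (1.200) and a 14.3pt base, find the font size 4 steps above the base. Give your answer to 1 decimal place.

29.7pt

Each step on a modular scale multiplies by the ratio, so the size n steps from the base is base × ratioⁿ.
14.3 × 1.200⁴ = 14.3 × 2.07360 ≈ 29.65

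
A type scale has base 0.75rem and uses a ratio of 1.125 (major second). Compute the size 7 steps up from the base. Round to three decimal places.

Each step on a modular scale multiplies by the ratio, so the size n steps from the base is base × ratioⁿ.
0.75 × 1.125⁷ = 0.75 × 2.28070 ≈ 1.711

1.711rem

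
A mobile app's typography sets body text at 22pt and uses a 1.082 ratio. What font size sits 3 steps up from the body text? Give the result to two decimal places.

27.87pt

Each step on a modular scale multiplies by the ratio, so the size n steps from the base is base × ratioⁿ.
22.0 × 1.082³ = 22.0 × 1.26672 ≈ 27.87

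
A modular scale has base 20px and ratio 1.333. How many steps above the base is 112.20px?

1.333ⁿ = 112.20 / 20 = 5.6100
n = ln(5.6100) / ln(1.333) = 1.7246 / 0.2874 ≈ 6.00

6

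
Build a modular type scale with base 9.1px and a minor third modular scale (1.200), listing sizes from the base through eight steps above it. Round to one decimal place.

9.1px, 10.9px, 13.1px, 15.7px, 18.9px, 22.6px, 27.2px, 32.6px, 39.1px

Step 0: 9.1px
Step 1: 9.1 × 1.200 = 10.9
Step 2: 9.1 × 1.200² = 13.1
Step 3: 9.1 × 1.200³ = 15.7
Step 4: 9.1 × 1.200⁴ = 18.9
Step 5: 9.1 × 1.200⁵ = 22.6
Step 6: 9.1 × 1.200⁶ = 27.2
Step 7: 9.1 × 1.200⁷ = 32.6
Step 8: 9.1 × 1.200⁸ = 39.1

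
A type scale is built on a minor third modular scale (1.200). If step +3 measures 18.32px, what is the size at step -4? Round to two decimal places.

18.32 ÷ 1.200⁷ = 18.32 ÷ 3.58318 ≈ 5.113

5.11px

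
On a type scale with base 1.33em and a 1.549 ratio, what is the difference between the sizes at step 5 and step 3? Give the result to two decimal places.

6.92em

Step 3: 1.33 × 1.549³ = 4.9432em
Step 5: 1.33 × 1.549⁵ = 11.8607em
Difference: 11.8607 − 4.9432 = 6.9175em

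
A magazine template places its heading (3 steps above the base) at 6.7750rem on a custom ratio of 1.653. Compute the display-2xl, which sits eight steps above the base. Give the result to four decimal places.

6.7750 × 1.653⁵ = 6.7750 × 12.34140 ≈ 83.6130

83.6130rem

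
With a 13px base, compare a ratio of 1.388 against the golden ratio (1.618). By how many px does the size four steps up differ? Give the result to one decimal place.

40.8px

At 1.388: 13.0 × 1.388⁴ = 48.250px
Golden ratio: 13.0 × 1.618⁴ = 89.096px
Difference: 89.096 − 48.250 = 40.846px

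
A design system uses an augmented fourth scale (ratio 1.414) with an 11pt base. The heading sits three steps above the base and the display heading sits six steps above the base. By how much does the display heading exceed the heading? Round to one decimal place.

Step 3: 11.0 × 1.414³ = 31.099pt
Step 6: 11.0 × 1.414⁶ = 87.920pt
Difference: 87.920 − 31.099 = 56.821pt

56.8pt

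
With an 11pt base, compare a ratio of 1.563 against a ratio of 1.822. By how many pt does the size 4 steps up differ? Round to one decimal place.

55.6pt

At 1.563: 11.0 × 1.563⁴ = 65.649pt
At 1.822: 11.0 × 1.822⁴ = 121.223pt
Difference: 121.223 − 65.649 = 55.574pt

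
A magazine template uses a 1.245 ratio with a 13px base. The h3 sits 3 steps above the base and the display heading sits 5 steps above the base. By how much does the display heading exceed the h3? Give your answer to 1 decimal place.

Step 3: 13.0 × 1.245³ = 25.087px
Step 5: 13.0 × 1.245⁵ = 38.886px
Difference: 38.886 − 25.087 = 13.799px

13.8px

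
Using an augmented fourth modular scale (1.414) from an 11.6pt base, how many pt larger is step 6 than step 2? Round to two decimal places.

69.52pt

Step 2: 11.6 × 1.414² = 23.1930pt
Step 6: 11.6 × 1.414⁶ = 92.7159pt
Difference: 92.7159 − 23.1930 = 69.5229pt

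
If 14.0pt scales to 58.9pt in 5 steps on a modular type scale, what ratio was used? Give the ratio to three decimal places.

1.333

The ratio satisfies 14.0 × r⁵ = 58.9, so r = (58.9 / 14.0)^(1/5).
r = 4.2071^(1/5) ≈ 1.3329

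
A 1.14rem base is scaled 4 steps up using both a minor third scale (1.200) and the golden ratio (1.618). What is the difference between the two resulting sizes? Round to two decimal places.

5.45rem

Minor third: 1.14 × 1.200⁴ = 2.3639rem
Golden ratio: 1.14 × 1.618⁴ = 7.8130rem
Difference: 7.8130 − 2.3639 = 5.4491rem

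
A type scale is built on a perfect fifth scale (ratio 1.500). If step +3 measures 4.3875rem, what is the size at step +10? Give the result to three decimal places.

74.965rem

The gap is 10 − (3) = 7 steps, so the factor is 1.500^7.
4.3875 × 1.500⁷ = 4.3875 × 17.08594 ≈ 74.965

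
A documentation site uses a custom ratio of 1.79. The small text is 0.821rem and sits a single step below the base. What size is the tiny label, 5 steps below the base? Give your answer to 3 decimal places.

0.080rem

0.821 ÷ 1.79⁴ = 0.821 ÷ 10.26626 ≈ 0.080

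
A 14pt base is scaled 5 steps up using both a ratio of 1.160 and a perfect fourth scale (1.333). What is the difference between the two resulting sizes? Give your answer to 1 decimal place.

At 1.160: 14.0 × 1.160⁵ = 29.405pt
Perfect fourth: 14.0 × 1.333⁵ = 58.922pt
Difference: 58.922 − 29.405 = 29.517pt

29.5pt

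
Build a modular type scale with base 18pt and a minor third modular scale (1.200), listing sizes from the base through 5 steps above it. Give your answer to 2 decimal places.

18.00pt, 21.60pt, 25.92pt, 31.10pt, 37.32pt, 44.79pt

Step 0: 18pt
Step 1: 18.0 × 1.200 = 21.60
Step 2: 18.0 × 1.200² = 25.92
Step 3: 18.0 × 1.200³ = 31.10
Step 4: 18.0 × 1.200⁴ = 37.32
Step 5: 18.0 × 1.200⁵ = 44.79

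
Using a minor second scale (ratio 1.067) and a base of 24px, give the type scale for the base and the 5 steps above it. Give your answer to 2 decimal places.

24.00px, 25.61px, 27.32px, 29.15px, 31.11px, 33.19px

Step 0: 24px
Step 1: 24.0 × 1.067 = 25.61
Step 2: 24.0 × 1.067² = 27.32
Step 3: 24.0 × 1.067³ = 29.15
Step 4: 24.0 × 1.067⁴ = 31.11
Step 5: 24.0 × 1.067⁵ = 33.19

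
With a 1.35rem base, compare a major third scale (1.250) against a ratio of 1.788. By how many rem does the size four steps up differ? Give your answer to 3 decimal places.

10.502rem

Major third: 1.35 × 1.250⁴ = 3.29590rem
At 1.788: 1.35 × 1.788⁴ = 13.79761rem
Difference: 13.79761 − 3.29590 = 10.50171rem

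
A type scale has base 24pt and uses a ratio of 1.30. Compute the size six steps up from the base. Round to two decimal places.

24.0 × 1.30⁶ = 24.0 × 4.82681 ≈ 115.84

115.84pt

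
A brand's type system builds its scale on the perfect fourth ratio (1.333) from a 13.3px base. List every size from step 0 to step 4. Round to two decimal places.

13.30px, 17.73px, 23.63px, 31.50px, 41.99px

Step 0: 13.3px
Step 1: 13.3 × 1.333 = 17.73
Step 2: 13.3 × 1.333² = 23.63
Step 3: 13.3 × 1.333³ = 31.50
Step 4: 13.3 × 1.333⁴ = 41.99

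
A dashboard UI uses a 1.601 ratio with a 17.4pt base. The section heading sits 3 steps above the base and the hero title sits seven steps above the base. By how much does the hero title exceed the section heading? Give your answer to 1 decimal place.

Step 3: 17.4 × 1.601³ = 71.404pt
Step 7: 17.4 × 1.601⁷ = 469.125pt
Difference: 469.125 − 71.404 = 397.721pt

397.7pt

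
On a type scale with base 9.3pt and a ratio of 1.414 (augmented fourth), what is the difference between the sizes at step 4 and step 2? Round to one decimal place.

Step 2: 9.3 × 1.414² = 18.594pt
Step 4: 9.3 × 1.414⁴ = 37.178pt
Difference: 37.178 − 18.594 = 18.584pt

18.6pt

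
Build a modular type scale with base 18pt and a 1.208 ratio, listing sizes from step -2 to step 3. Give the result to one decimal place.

Step -2: 18.0 ÷ 1.208² = 12.3
Step -1: 18.0 ÷ 1.208 = 14.9
Step 0: 18pt
Step 1: 18.0 × 1.208 = 21.7
Step 2: 18.0 × 1.208² = 26.3
Step 3: 18.0 × 1.208³ = 31.7

12.3pt, 14.9pt, 18.0pt, 21.7pt, 26.3pt, 31.7pt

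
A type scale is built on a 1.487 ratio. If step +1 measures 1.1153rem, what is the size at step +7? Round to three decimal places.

1.1153 × 1.487⁶ = 1.1153 × 10.81100 ≈ 12.058

12.058rem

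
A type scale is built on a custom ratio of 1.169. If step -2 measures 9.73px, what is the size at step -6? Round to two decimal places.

9.73 ÷ 1.169⁴ = 9.73 ÷ 1.86749 ≈ 5.210

5.21px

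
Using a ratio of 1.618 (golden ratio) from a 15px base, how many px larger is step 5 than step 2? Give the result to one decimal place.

Step 2: 15.0 × 1.618² = 39.269px
Step 5: 15.0 × 1.618⁵ = 166.335px
Difference: 166.335 − 39.269 = 127.066px

127.1px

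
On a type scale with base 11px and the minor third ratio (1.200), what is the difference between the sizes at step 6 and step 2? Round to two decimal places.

Step 2: 11.0 × 1.200² = 15.8400px
Step 6: 11.0 × 1.200⁶ = 32.8458px
Difference: 32.8458 − 15.8400 = 17.0058px

17.01px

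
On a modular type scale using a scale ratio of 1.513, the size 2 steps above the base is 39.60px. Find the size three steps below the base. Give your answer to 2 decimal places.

4.99px

39.60 ÷ 1.513⁵ = 39.60 ÷ 7.92857 ≈ 4.995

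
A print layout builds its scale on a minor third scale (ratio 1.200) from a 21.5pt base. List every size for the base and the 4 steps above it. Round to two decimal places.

Step 0: 21.5pt
Step 1: 21.5 × 1.200 = 25.80
Step 2: 21.5 × 1.200² = 30.96
Step 3: 21.5 × 1.200³ = 37.15
Step 4: 21.5 × 1.200⁴ = 44.58

21.50pt, 25.80pt, 30.96pt, 37.15pt, 44.58pt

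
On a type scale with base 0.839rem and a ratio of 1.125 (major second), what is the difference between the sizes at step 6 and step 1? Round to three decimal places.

Step 1: 0.839 × 1.125 = 0.94388rem
Step 6: 0.839 × 1.125⁶ = 1.70089rem
Difference: 1.70089 − 0.94388 = 0.75701rem

0.757rem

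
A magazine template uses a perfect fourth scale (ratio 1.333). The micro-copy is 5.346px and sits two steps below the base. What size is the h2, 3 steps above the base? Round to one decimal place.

Moving from step -2 to step +3 is 5 steps up, so multiply by r⁵.
5.346 × 1.333⁵ = 5.346 × 4.20873 ≈ 22.500

22.5px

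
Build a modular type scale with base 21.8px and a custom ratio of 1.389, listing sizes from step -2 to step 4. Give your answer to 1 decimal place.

Step -2: 21.8 ÷ 1.389² = 11.3
Step -1: 21.8 ÷ 1.389 = 15.7
Step 0: 21.8px
Step 1: 21.8 × 1.389 = 30.3
Step 2: 21.8 × 1.389² = 42.1
Step 3: 21.8 × 1.389³ = 58.4
Step 4: 21.8 × 1.389⁴ = 81.1

11.3px, 15.7px, 21.8px, 30.3px, 42.1px, 58.4px, 81.1px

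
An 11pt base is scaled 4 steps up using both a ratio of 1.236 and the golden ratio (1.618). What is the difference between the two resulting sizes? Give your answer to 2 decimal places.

At 1.236: 11.0 × 1.236⁴ = 25.6724pt
Golden ratio: 11.0 × 1.618⁴ = 75.3888pt
Difference: 75.3888 − 25.6724 = 49.7164pt

49.72pt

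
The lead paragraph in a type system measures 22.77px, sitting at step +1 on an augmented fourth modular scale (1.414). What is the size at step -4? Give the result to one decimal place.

4.0px

22.77 ÷ 1.414⁵ = 22.77 ÷ 5.65258 ≈ 4.028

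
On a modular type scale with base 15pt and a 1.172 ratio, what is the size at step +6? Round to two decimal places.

38.87pt

Every step multiplies by the scale ratio.
15.0 × 1.172⁶ = 15.0 × 2.59159 ≈ 38.87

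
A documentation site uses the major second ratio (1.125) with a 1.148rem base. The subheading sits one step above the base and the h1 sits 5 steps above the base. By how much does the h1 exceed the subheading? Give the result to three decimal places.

Step 1: 1.148 × 1.125 = 1.29150rem
Step 5: 1.148 × 1.125⁵ = 2.06873rem
Difference: 2.06873 − 1.29150 = 0.77723rem

0.777rem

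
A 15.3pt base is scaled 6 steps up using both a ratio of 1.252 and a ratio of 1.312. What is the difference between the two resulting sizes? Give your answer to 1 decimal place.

At 1.252: 15.3 × 1.252⁶ = 58.927pt
At 1.312: 15.3 × 1.312⁶ = 78.036pt
Difference: 78.036 − 58.927 = 19.109pt

19.1pt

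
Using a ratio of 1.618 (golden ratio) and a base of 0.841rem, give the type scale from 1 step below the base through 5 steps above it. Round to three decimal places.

0.520rem, 0.841rem, 1.361rem, 2.202rem, 3.562rem, 5.764rem, 9.326rem

Step -1: 0.841 ÷ 1.618 = 0.520
Step 0: 0.841rem
Step 1: 0.841 × 1.618 = 1.361
Step 2: 0.841 × 1.618² = 2.202
Step 3: 0.841 × 1.618³ = 3.562
Step 4: 0.841 × 1.618⁴ = 5.764
Step 5: 0.841 × 1.618⁵ = 9.326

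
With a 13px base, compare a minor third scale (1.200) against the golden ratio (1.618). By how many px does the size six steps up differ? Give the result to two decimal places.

Minor third: 13.0 × 1.200⁶ = 38.8178px
Golden ratio: 13.0 × 1.618⁶ = 233.2461px
Difference: 233.2461 − 38.8178 = 194.4283px

194.43px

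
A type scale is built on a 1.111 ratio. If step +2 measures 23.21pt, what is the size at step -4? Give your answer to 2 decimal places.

12.34pt

Moving from step +2 to step -4 is 6 steps down, so divide by r⁶.
23.21 ÷ 1.111⁶ = 23.21 ÷ 1.88055 ≈ 12.342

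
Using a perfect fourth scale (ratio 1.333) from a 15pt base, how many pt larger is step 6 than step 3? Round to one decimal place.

48.6pt

Step 3: 15.0 × 1.333³ = 35.529pt
Step 6: 15.0 × 1.333⁶ = 84.153pt
Difference: 84.153 − 35.529 = 48.624pt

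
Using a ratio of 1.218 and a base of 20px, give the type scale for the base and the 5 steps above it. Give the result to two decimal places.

20.00px, 24.36px, 29.67px, 36.14px, 44.02px, 53.61px

Step 0: 20px
Step 1: 20.0 × 1.218 = 24.36
Step 2: 20.0 × 1.218² = 29.67
Step 3: 20.0 × 1.218³ = 36.14
Step 4: 20.0 × 1.218⁴ = 44.02
Step 5: 20.0 × 1.218⁵ = 53.61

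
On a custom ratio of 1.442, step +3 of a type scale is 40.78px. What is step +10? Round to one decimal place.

528.7px

Moving from step +3 to step +10 is 7 steps up, so multiply by r⁷.
40.78 × 1.442⁷ = 40.78 × 12.96453 ≈ 528.694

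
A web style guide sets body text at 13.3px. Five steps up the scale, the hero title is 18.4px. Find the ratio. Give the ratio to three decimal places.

1.067

r⁵ = 18.4 / 13.3, so r = (18.4/13.3)^(1/5).
r = 1.3835^(1/5) ≈ 1.0671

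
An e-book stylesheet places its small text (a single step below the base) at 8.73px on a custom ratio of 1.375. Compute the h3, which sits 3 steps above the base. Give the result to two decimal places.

Moving from step -1 to step +3 is 4 steps up, so multiply by r⁴.
8.73 × 1.375⁴ = 8.73 × 3.57446 ≈ 31.205

31.21px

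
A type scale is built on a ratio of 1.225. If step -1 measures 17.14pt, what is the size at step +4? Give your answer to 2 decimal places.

47.28pt

17.14 × 1.225⁵ = 17.14 × 2.75855 ≈ 47.282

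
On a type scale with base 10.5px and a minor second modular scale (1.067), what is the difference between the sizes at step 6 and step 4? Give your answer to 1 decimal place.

Step 4: 10.5 × 1.067⁴ = 13.610px
Step 6: 10.5 × 1.067⁶ = 15.494px
Difference: 15.494 − 13.610 = 1.884px

1.9px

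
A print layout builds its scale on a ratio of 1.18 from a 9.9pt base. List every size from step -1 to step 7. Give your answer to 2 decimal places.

Step -1: 9.9 ÷ 1.18 = 8.39
Step 0: 9.9pt
Step 1: 9.9 × 1.18 = 11.68
Step 2: 9.9 × 1.18² = 13.78
Step 3: 9.9 × 1.18³ = 16.27
Step 4: 9.9 × 1.18⁴ = 19.19
Step 5: 9.9 × 1.18⁵ = 22.65
Step 6: 9.9 × 1.18⁶ = 26.73
Step 7: 9.9 × 1.18⁷ = 31.54

8.39pt, 9.90pt, 11.68pt, 13.78pt, 16.27pt, 19.19pt, 22.65pt, 26.73pt, 31.54pt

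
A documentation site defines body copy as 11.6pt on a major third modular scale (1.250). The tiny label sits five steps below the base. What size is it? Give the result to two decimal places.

3.80pt

A modular type scale is a geometric sequence: sizeₙ = base × rⁿ.
11.6 ÷ 1.250⁵ = 11.6 ÷ 3.05176 ≈ 3.80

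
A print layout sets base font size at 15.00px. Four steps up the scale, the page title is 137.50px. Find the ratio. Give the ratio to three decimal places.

1.740

The ratio satisfies 15.00 × r⁴ = 137.50, so r = (137.50 / 15.00)^(1/4).
r = 9.1667^(1/4) ≈ 1.7400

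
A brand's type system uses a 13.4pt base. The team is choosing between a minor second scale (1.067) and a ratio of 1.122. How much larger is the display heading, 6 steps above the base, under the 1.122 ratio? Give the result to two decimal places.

Minor second: 13.4 × 1.067⁶ = 19.7739pt
At 1.122: 13.4 × 1.122⁶ = 26.7339pt
Difference: 26.7339 − 19.7739 = 6.9600pt

6.96pt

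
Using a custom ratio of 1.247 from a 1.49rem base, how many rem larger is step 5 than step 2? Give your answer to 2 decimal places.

2.18rem

Step 2: 1.49 × 1.247² = 2.3170rem
Step 5: 1.49 × 1.247⁵ = 4.4928rem
Difference: 4.4928 − 2.3170 = 2.1758rem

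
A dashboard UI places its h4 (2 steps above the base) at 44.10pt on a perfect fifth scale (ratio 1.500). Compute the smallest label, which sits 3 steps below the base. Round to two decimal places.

5.81pt

Moving from step +2 to step -3 is 5 steps down, so divide by r⁵.
44.10 ÷ 1.500⁵ = 44.10 ÷ 7.59375 ≈ 5.807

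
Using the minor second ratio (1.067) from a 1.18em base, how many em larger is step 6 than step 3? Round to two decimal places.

Step 3: 1.18 × 1.067³ = 1.4334em
Step 6: 1.18 × 1.067⁶ = 1.7413em
Difference: 1.7413 − 1.4334 = 0.3079em

0.31em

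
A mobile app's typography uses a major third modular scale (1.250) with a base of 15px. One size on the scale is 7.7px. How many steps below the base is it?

1.250ⁿ = 15 / 7.7 = 1.9481
n = ln(1.9481) / ln(1.250) = 0.6668 / 0.2231 ≈ 2.99

3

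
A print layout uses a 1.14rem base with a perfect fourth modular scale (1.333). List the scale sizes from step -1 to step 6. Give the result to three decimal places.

Step -1: 1.14 ÷ 1.333 = 0.855
Step 0: 1.14rem
Step 1: 1.14 × 1.333 = 1.520
Step 2: 1.14 × 1.333² = 2.026
Step 3: 1.14 × 1.333³ = 2.700
Step 4: 1.14 × 1.333⁴ = 3.599
Step 5: 1.14 × 1.333⁵ = 4.798
Step 6: 1.14 × 1.333⁶ = 6.396

0.855rem, 1.140rem, 1.520rem, 2.026rem, 2.700rem, 3.599rem, 4.798rem, 6.396rem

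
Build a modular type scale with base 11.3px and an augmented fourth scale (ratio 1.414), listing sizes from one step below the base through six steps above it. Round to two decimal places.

7.99px, 11.30px, 15.98px, 22.59px, 31.95px, 45.17px, 63.87px, 90.32px

Step -1: 11.3 ÷ 1.414 = 7.99
Step 0: 11.3px
Step 1: 11.3 × 1.414 = 15.98
Step 2: 11.3 × 1.414² = 22.59
Step 3: 11.3 × 1.414³ = 31.95
Step 4: 11.3 × 1.414⁴ = 45.17
Step 5: 11.3 × 1.414⁵ = 63.87
Step 6: 11.3 × 1.414⁶ = 90.32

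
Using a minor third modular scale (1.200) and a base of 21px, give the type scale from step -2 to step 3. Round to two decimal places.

14.58px, 17.50px, 21.00px, 25.20px, 30.24px, 36.29px

Step -2: 21.0 ÷ 1.200² = 14.58
Step -1: 21.0 ÷ 1.200 = 17.50
Step 0: 21px
Step 1: 21.0 × 1.200 = 25.20
Step 2: 21.0 × 1.200² = 30.24
Step 3: 21.0 × 1.200³ = 36.29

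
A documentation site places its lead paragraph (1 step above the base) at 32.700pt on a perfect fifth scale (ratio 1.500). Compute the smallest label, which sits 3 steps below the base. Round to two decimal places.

32.700 ÷ 1.500⁴ = 32.700 ÷ 5.06250 ≈ 6.459

6.46pt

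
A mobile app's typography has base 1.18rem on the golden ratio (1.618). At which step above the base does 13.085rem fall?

5

1.618ⁿ = 13.085 / 1.18 = 11.0890
n = ln(11.0890) / ln(1.618) = 2.4060 / 0.4812 ≈ 5.00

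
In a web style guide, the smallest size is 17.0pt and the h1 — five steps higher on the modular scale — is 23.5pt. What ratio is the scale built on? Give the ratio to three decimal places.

1.067

The ratio satisfies 17.0 × r⁵ = 23.5, so r = (23.5 / 17.0)^(1/5).
r = 1.3824^(1/5) ≈ 1.0669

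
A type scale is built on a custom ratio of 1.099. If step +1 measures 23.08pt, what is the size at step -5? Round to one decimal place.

13.1pt

23.08 ÷ 1.099⁶ = 23.08 ÷ 1.76192 ≈ 13.099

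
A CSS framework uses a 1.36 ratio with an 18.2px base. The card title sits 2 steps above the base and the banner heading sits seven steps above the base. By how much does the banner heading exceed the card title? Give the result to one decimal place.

123.0px

Step 2: 18.2 × 1.36² = 33.663px
Step 7: 18.2 × 1.36⁷ = 156.619px
Difference: 156.619 − 33.663 = 122.956px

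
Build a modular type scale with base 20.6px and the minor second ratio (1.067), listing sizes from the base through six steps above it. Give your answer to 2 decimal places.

Step 0: 20.6px
Step 1: 20.6 × 1.067 = 21.98
Step 2: 20.6 × 1.067² = 23.45
Step 3: 20.6 × 1.067³ = 25.02
Step 4: 20.6 × 1.067⁴ = 26.70
Step 5: 20.6 × 1.067⁵ = 28.49
Step 6: 20.6 × 1.067⁶ = 30.40

20.60px, 21.98px, 23.45px, 25.02px, 26.70px, 28.49px, 30.40px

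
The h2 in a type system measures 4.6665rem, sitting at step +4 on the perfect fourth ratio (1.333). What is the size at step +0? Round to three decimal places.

1.478rem

4.6665 ÷ 1.333⁴ = 4.6665 ÷ 3.15733 ≈ 1.478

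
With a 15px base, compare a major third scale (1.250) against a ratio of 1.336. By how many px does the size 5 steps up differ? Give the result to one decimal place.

Major third: 15.0 × 1.250⁵ = 45.776px
At 1.336: 15.0 × 1.336⁵ = 63.845px
Difference: 63.845 − 45.776 = 18.069px

18.1px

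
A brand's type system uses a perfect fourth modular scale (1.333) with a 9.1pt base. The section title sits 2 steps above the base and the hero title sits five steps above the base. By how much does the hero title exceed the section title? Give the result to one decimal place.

Step 2: 9.1 × 1.333² = 16.170pt
Step 5: 9.1 × 1.333⁵ = 38.299pt
Difference: 38.299 − 16.170 = 22.129pt

22.1pt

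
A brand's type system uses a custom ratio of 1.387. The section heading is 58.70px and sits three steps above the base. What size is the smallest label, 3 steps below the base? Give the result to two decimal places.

8.24px

The gap is -3 − (3) = -6 steps, so the factor is 1.387^-6.
58.70 ÷ 1.387⁶ = 58.70 ÷ 7.11965 ≈ 8.245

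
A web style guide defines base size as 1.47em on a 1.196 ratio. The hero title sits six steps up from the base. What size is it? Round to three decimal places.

Every step multiplies by the scale ratio.
1.47 × 1.196⁶ = 1.47 × 2.92676 ≈ 4.302

4.302em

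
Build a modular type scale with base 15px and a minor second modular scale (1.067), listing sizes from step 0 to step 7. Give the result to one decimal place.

Step 0: 15px
Step 1: 15.0 × 1.067 = 16.0
Step 2: 15.0 × 1.067² = 17.1
Step 3: 15.0 × 1.067³ = 18.2
Step 4: 15.0 × 1.067⁴ = 19.4
Step 5: 15.0 × 1.067⁵ = 20.7
Step 6: 15.0 × 1.067⁶ = 22.1
Step 7: 15.0 × 1.067⁷ = 23.6

15.0px, 16.0px, 17.1px, 18.2px, 19.4px, 20.7px, 22.1px, 23.6px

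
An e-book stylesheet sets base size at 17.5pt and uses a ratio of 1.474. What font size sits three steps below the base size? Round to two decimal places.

17.5 ÷ 1.474³ = 17.5 ÷ 3.20252 ≈ 5.46

5.46pt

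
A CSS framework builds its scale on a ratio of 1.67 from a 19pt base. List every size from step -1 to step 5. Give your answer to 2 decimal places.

Step -1: 19.0 ÷ 1.67 = 11.38
Step 0: 19pt
Step 1: 19.0 × 1.67 = 31.73
Step 2: 19.0 × 1.67² = 52.99
Step 3: 19.0 × 1.67³ = 88.49
Step 4: 19.0 × 1.67⁴ = 147.78
Step 5: 19.0 × 1.67⁵ = 246.79

11.38pt, 19.00pt, 31.73pt, 52.99pt, 88.49pt, 147.78pt, 246.79pt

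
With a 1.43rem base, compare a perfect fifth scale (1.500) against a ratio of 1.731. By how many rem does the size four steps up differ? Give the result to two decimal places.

5.60rem

Perfect fifth: 1.43 × 1.500⁴ = 7.2394rem
At 1.731: 1.43 × 1.731⁴ = 12.8388rem
Difference: 12.8388 − 7.2394 = 5.5994rem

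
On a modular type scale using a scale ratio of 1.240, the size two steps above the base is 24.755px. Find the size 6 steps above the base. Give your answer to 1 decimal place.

24.755 × 1.240⁴ = 24.755 × 2.36421 ≈ 58.526

58.5px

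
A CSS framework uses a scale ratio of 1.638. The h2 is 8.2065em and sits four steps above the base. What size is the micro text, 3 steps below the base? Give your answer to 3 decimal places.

8.2065 ÷ 1.638⁷ = 8.2065 ÷ 31.63714 ≈ 0.259

0.259em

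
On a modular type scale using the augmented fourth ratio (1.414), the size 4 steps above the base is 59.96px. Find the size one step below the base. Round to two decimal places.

59.96 ÷ 1.414⁵ = 59.96 ÷ 5.65258 ≈ 10.608

10.61px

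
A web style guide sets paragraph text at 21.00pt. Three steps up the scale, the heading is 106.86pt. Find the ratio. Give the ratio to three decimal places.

The ratio satisfies 21.00 × r³ = 106.86, so r = (106.86 / 21.00)^(1/3).
r = 5.0886^(1/3) ≈ 1.7200

1.720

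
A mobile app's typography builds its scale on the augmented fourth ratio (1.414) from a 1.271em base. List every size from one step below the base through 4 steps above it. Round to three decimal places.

Step -1: 1.271 ÷ 1.414 = 0.899
Step 0: 1.271em
Step 1: 1.271 × 1.414 = 1.797
Step 2: 1.271 × 1.414² = 2.541
Step 3: 1.271 × 1.414³ = 3.593
Step 4: 1.271 × 1.414⁴ = 5.081

0.899em, 1.271em, 1.797em, 2.541em, 3.593em, 5.081em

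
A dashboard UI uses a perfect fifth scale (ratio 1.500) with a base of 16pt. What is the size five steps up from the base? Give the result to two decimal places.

Every step multiplies by the scale ratio.
16.0 × 1.500⁵ = 16.0 × 7.59375 ≈ 121.50

121.50pt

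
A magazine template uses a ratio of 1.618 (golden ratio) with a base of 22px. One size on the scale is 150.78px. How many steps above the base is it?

1.618ⁿ = 150.78 / 22 = 6.8536
n = ln(6.8536) / ln(1.618) = 1.9248 / 0.4812 ≈ 4.00

4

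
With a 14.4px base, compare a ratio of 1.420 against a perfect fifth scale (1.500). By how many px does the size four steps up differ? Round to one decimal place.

At 1.420: 14.4 × 1.420⁴ = 58.549px
Perfect fifth: 14.4 × 1.500⁴ = 72.900px
Difference: 72.900 − 58.549 = 14.351px

14.4px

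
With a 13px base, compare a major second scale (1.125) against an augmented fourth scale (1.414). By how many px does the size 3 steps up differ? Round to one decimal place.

18.2px

Major second: 13.0 × 1.125³ = 18.510px
Augmented fourth: 13.0 × 1.414³ = 36.753px
Difference: 36.753 − 18.510 = 18.243px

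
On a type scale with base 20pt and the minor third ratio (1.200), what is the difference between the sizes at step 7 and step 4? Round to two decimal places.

30.19pt

Step 4: 20.0 × 1.200⁴ = 41.4720pt
Step 7: 20.0 × 1.200⁷ = 71.6636pt
Difference: 71.6636 − 41.4720 = 30.1916pt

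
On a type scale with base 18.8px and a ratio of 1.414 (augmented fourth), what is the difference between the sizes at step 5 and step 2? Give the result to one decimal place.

Step 2: 18.8 × 1.414² = 37.589px
Step 5: 18.8 × 1.414⁵ = 106.269px
Difference: 106.269 − 37.589 = 68.680px

68.7px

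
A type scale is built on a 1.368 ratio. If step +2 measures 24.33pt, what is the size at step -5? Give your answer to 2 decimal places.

2.71pt

24.33 ÷ 1.368⁷ = 24.33 ÷ 8.96608 ≈ 2.714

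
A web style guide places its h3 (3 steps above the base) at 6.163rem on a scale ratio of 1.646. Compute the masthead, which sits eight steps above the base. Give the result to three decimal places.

74.463rem

Moving from step +3 to step +8 is 5 steps up, so multiply by r⁵.
6.163 × 1.646⁵ = 6.163 × 12.08229 ≈ 74.463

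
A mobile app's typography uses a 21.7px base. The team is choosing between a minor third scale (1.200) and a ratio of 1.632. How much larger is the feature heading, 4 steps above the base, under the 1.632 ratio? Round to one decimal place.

108.9px

Minor third: 21.7 × 1.200⁴ = 44.997px
At 1.632: 21.7 × 1.632⁴ = 153.936px
Difference: 153.936 − 44.997 = 108.939px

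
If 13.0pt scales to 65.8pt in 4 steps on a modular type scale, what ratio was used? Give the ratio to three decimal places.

The ratio satisfies 13.0 × r⁴ = 65.8, so r = (65.8 / 13.0)^(1/4).
r = 5.0615^(1/4) ≈ 1.4999

1.500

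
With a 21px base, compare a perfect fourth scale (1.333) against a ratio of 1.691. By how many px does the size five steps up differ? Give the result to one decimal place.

202.0px

Perfect fourth: 21.0 × 1.333⁵ = 88.383px
At 1.691: 21.0 × 1.691⁵ = 290.360px
Difference: 290.360 − 88.383 = 201.977px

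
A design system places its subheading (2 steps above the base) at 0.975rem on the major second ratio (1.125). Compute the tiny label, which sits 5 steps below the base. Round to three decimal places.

0.975 ÷ 1.125⁷ = 0.975 ÷ 2.28070 ≈ 0.428

0.428rem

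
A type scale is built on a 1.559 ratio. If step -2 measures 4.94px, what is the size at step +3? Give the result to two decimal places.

45.49px

4.94 × 1.559⁵ = 4.94 × 9.20938 ≈ 45.494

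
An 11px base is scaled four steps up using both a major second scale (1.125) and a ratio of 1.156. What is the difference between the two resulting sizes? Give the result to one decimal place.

2.0px

Major second: 11.0 × 1.125⁴ = 17.620px
At 1.156: 11.0 × 1.156⁴ = 19.644px
Difference: 19.644 − 17.620 = 2.024px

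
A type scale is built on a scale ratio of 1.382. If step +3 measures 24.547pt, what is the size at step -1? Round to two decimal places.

24.547 ÷ 1.382⁴ = 24.547 ÷ 3.64781 ≈ 6.729

6.73pt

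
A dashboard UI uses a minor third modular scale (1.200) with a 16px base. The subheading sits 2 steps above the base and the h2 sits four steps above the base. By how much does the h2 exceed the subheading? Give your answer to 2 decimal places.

10.14px

Step 2: 16.0 × 1.200² = 23.0400px
Step 4: 16.0 × 1.200⁴ = 33.1776px
Difference: 33.1776 − 23.0400 = 10.1376px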